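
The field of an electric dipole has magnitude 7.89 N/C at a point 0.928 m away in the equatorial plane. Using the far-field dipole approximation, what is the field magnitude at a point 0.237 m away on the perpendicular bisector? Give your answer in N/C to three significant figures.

E ≈ 474 N/C

Dipole fields scale as 1/r³ in the far field; the geometry is the same at both points.
E₂ = E₁ · (r₁/r₂)³ = 7.89 · (0.928/0.237)³.
(r₁/r₂)³ = (3.916)³ = 60.03.
E₂ ≈ 473.7 N/C.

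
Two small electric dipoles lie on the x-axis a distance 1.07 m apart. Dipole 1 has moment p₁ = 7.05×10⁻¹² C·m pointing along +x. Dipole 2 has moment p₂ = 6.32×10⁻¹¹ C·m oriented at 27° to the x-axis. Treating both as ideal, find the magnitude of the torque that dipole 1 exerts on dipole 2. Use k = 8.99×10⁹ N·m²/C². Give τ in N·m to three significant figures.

τ ≈ 2.97×10⁻¹² N·m

The second dipole sits on the axis of the first, so the field there is axial: E₁ = 2kp₁/r³ along +x.
E₁ = 2(8.99×10⁹)(7.05×10⁻¹²)/(1.07)³ = 0.1035 N/C.
Torque on the second dipole: τ = p₂ E₁ sinθ.
τ = (6.32×10⁻¹¹)(0.1035)·sin27° = 2.969×10⁻¹² N·m.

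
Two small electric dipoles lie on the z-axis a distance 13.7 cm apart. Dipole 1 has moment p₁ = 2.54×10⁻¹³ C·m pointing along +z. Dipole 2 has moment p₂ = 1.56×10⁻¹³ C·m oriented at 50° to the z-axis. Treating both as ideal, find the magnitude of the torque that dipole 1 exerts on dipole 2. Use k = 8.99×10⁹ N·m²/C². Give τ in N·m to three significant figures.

τ ≈ 2.12×10⁻¹³ N·m

The second dipole sits on the axis of the first, so the field there is axial: E₁ = 2kp₁/r³ along +z.
E₁ = 2(8.99×10⁹)(2.54×10⁻¹³)/(0.137)³ = 1.776 N/C.
Torque on the second dipole: τ = p₂ E₁ sinθ.
τ = (1.56×10⁻¹³)(1.776)·sin50° = 2.122×10⁻¹³ N·m.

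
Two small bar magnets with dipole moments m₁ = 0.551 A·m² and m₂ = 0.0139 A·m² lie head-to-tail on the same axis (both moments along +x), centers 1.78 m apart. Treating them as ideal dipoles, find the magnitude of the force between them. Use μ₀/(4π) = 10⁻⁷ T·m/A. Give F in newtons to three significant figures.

F ≈ 4.58×10⁻¹⁰ N

On-axis B of dipole 1: B = (μ₀/4π)·2m₁/r³. Force on dipole 2: F = m₂·dB/dr.
dB/dr = −(μ₀/4π)·6m₁/r⁴, so |F| = (μ₀/4π)·6m₁m₂/r⁴.
F = 6(10⁻⁷)(0.551)(0.0139)/(1.78)⁴ = 4.578×10⁻¹⁰ N.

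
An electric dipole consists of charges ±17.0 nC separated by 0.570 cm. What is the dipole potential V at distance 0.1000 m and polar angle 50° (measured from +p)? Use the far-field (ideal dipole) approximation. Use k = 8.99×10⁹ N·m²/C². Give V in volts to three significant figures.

Dipole moment p = qd = (1.70×10⁻⁸ C)(0.00570 m) = 9.69×10⁻¹¹ C·m.
The dipole potential is V = kp cosθ / r².
V = (8.99×10⁹)(9.69×10⁻¹¹)·cos50° / (0.100)² = 56.00 V.

V ≈ 56.0 V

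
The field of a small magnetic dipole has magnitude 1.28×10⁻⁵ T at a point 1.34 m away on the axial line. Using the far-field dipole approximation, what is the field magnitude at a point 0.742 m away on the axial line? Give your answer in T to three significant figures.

B ≈ 7.54×10⁻⁵ T

Dipole fields scale as 1/r³ in the far field; the geometry is the same at both points.
B₂ = B₁ · (r₁/r₂)³ = 1.28×10⁻⁵ · (1.34/0.742)³.
(r₁/r₂)³ = (1.806)³ = 5.89.
B₂ ≈ 7.539×10⁻⁵ T.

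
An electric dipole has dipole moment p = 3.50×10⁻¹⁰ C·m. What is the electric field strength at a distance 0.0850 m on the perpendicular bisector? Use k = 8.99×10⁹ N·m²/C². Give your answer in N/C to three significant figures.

In the equatorial plane E = kp/r³.
E = (8.99×10⁹)(3.50×10⁻¹⁰) / (0.0850)³ = 5124 N/C.

E ≈ 5120 N/C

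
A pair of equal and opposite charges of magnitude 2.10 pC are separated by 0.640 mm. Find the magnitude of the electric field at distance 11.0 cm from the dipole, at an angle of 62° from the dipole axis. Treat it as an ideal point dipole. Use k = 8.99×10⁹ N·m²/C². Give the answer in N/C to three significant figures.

Dipole moment p = qd = (2.10×10⁻¹² C)(6.40×10⁻⁴ m) = 1.344×10⁻¹⁵ C·m.
At angle θ the dipole field magnitude is E = (kp/r³)·√(1 + 3cos²θ).
kp/r³ = (8.99×10⁹)(1.344×10⁻¹⁵) / (0.110)³ = 0.009078 N/C.
√(1 + 3cos²62°) = √(1 + 3·0.2204) = √1.6612 ≈ 1.2889.
E ≈ 0.009078 × 1.289 = 0.01170 N/C.

E ≈ 0.0117 N/C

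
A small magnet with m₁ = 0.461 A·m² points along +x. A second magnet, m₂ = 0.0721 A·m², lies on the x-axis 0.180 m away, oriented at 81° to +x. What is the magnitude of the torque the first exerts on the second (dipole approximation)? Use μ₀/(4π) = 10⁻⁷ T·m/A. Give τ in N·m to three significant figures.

Dipole B is on the axis of dipole A, so B₁ there is axial: B₁ = (μ₀/4π)·2m₁/r³ along +x.
B₁ = 2(10⁻⁷)(0.461)/(0.180)³ = 1.581×10⁻⁵ T.
τ = m₂ B₁ sinθ.
τ = (0.0721)(1.581×10⁻⁵)·sin81° = 1.126×10⁻⁶ N·m.

τ ≈ 1.13×10⁻⁶ N·m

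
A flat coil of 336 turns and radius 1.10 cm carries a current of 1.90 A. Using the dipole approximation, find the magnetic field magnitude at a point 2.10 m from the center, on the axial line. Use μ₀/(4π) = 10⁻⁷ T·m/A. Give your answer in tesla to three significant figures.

m = NIA = NIπa² = 336·(1.90)·π·(0.0110)² = 0.2427 A·m².
On axis B = (μ₀/4π)·2m/r³.
B = 2·(10⁻⁷)·(0.2427) / (2.10)³ = 5.241×10⁻⁹ T.

B ≈ 5.24×10⁻⁹ T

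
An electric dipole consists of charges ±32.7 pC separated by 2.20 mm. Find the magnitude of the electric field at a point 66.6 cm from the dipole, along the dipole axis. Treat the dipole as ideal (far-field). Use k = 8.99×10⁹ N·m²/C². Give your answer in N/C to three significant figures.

Dipole moment p = qd = (3.27×10⁻¹¹ C)(0.00220 m) = 7.194×10⁻¹⁴ C·m.
On the dipole axis E = 2kp/r³.
E = 2·(8.99×10⁹)(7.194×10⁻¹⁴) / (0.666)³ = 0.004379 N/C.

E ≈ 0.00438 N/C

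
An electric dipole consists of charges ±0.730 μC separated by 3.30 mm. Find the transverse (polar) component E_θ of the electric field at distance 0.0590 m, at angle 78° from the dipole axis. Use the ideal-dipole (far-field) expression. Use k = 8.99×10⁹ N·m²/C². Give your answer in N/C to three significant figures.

E_θ ≈ 1.03×10⁵ N/C

Dipole moment p = qd = (7.30×10⁻⁷ C)(0.00330 m) = 2.409×10⁻⁹ C·m.
For a dipole, E_θ = (kp sinθ)/r³.
kp/r³ = (8.99×10⁹)(2.409×10⁻⁹)/(0.0590)³ = 1.054×10⁵ N/C.
E_θ = 1.054×10⁵·sin78° = 1.031×10⁵ N/C.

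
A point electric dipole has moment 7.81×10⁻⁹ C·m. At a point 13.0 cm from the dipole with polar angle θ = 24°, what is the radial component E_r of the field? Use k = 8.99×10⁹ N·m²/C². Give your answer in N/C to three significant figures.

For a dipole, E_r = (2kp cosθ)/r³.
kp/r³ = (8.99×10⁹)(7.81×10⁻⁹)/(0.130)³ = 3.196×10⁴ N/C.
E_r = 2·3.196×10⁴·cos24° = 5.839×10⁴ N/C.

E_r ≈ 5.84×10⁴ N/C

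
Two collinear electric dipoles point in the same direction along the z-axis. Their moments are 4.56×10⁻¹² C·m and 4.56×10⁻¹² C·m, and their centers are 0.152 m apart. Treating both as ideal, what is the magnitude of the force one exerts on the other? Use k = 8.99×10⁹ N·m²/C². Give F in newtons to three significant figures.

F ≈ 2.10×10⁻⁹ N

On-axis field of dipole 1 at distance r: E = 2kp₁/r³. Force on dipole 2 is F = p₂·dE/dr (gradient along axis).
dE/dr = −6kp₁/r⁴, so |F| = 6kp₁p₂/r⁴ (attractive for aligned moments).
F = 6(8.99×10⁹)(4.56×10⁻¹²)(4.56×10⁻¹²)/(0.152)⁴ = 2.101×10⁻⁹ N.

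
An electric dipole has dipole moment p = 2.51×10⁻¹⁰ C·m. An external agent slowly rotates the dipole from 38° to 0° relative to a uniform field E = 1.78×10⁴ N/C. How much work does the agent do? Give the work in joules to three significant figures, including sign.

W_ext = ΔU = U(θ₂) − U(θ₁) = −pE cosθ₂ − (−pE cosθ₁) = pE(cosθ₁ − cosθ₂).
W = (2.51×10⁻¹⁰)(1.78×10⁴)·(cos38° − cos0°) = (4.468×10⁻⁶)·(-0.2120) = -9.471×10⁻⁷ J.

W ≈ -9.47×10⁻⁷ J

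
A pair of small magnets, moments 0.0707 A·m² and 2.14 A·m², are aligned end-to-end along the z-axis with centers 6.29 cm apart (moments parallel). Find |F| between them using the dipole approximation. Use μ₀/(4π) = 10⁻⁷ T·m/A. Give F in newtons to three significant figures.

F ≈ 0.00580 N

On-axis B of dipole 1: B = (μ₀/4π)·2m₁/r³. Force on dipole 2: F = m₂·dB/dr.
dB/dr = −(μ₀/4π)·6m₁/r⁴, so |F| = (μ₀/4π)·6m₁m₂/r⁴.
F = 6(10⁻⁷)(0.0707)(2.14)/(0.0629)⁴ = 0.005799 N.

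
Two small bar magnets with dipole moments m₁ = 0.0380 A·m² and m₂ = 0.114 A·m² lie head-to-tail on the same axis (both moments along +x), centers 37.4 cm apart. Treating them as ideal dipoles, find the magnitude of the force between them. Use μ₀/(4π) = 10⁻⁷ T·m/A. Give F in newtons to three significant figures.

On-axis B of dipole 1: B = (μ₀/4π)·2m₁/r³. Force on dipole 2: F = m₂·dB/dr.
dB/dr = −(μ₀/4π)·6m₁/r⁴, so |F| = (μ₀/4π)·6m₁m₂/r⁴.
F = 6(10⁻⁷)(0.0380)(0.114)/(0.374)⁴ = 1.328×10⁻⁷ N.

F ≈ 1.33×10⁻⁷ N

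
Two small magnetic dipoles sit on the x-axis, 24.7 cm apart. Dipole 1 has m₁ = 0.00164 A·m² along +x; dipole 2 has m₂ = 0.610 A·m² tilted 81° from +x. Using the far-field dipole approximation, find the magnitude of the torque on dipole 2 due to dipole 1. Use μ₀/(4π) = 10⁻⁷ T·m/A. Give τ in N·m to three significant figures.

τ ≈ 1.31×10⁻⁸ N·m

Dipole B is on the axis of dipole A, so B₁ there is axial: B₁ = (μ₀/4π)·2m₁/r³ along +x.
B₁ = 2(10⁻⁷)(0.00164)/(0.247)³ = 2.177×10⁻⁸ T.
τ = m₂ B₁ sinθ.
τ = (0.610)(2.177×10⁻⁸)·sin81° = 1.311×10⁻⁸ N·m.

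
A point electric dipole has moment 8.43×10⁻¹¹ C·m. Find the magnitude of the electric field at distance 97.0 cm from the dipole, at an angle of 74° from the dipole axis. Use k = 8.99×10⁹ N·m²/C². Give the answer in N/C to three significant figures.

E ≈ 0.920 N/C

At angle θ the dipole field magnitude is E = (kp/r³)·√(1 + 3cos²θ).
kp/r³ = (8.99×10⁹)(8.43×10⁻¹¹) / (0.970)³ = 0.8304 N/C.
√(1 + 3cos²74°) = √(1 + 3·0.0760) = √1.2279 ≈ 1.1081.
E ≈ 0.8304 × 1.108 = 0.9201 N/C.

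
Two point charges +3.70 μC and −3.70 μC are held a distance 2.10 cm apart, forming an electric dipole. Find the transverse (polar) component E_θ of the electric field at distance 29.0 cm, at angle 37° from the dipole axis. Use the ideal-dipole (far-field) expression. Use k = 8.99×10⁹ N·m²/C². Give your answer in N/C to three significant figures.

E_θ ≈ 1.72×10⁴ N/C

Dipole moment p = qd = (3.70×10⁻⁶ C)(0.0210 m) = 7.77×10⁻⁸ C·m.
For a dipole, E_θ = (kp sinθ)/r³.
kp/r³ = (8.99×10⁹)(7.77×10⁻⁸)/(0.290)³ = 2.864×10⁴ N/C.
E_θ = 2.864×10⁴·sin37° = 1.724×10⁴ N/C.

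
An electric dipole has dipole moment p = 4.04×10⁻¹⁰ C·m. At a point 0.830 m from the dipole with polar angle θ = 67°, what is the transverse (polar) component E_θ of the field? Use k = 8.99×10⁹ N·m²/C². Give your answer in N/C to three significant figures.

For a dipole, E_θ = (kp sinθ)/r³.
kp/r³ = (8.99×10⁹)(4.04×10⁻¹⁰)/(0.830)³ = 6.352 N/C.
E_θ = 6.352·sin67° = 5.847 N/C.

E_θ ≈ 5.85 N/C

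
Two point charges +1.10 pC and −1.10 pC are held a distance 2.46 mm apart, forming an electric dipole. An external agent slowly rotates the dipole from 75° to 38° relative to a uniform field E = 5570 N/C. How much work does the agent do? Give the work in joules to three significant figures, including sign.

Dipole moment p = qd = (1.10×10⁻¹² C)(0.00246 m) = 2.706×10⁻¹⁵ C·m.
W_ext = ΔU = U(θ₂) − U(θ₁) = −pE cosθ₂ − (−pE cosθ₁) = pE(cosθ₁ − cosθ₂).
W = (2.706×10⁻¹⁵)(5570)·(cos75° − cos38°) = (1.507×10⁻¹¹)·(-0.5292) = -7.976×10⁻¹² J.

W ≈ -7.98×10⁻¹² J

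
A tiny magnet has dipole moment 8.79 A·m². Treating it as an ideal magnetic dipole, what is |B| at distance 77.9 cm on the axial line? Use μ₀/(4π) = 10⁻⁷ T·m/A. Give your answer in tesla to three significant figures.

On axis B = (μ₀/4π)·2m/r³.
B = 2·(10⁻⁷)·(8.79) / (0.779)³ = 3.719×10⁻⁶ T.

B ≈ 3.72×10⁻⁶ T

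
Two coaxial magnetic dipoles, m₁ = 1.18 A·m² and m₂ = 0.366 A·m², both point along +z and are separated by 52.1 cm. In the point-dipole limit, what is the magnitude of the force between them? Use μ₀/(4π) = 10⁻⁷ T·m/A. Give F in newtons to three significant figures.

F ≈ 3.52×10⁻⁶ N

On-axis B of dipole 1: B = (μ₀/4π)·2m₁/r³. Force on dipole 2: F = m₂·dB/dr.
dB/dr = −(μ₀/4π)·6m₁/r⁴, so |F| = (μ₀/4π)·6m₁m₂/r⁴.
F = 6(10⁻⁷)(1.18)(0.366)/(0.521)⁴ = 3.517×10⁻⁶ N.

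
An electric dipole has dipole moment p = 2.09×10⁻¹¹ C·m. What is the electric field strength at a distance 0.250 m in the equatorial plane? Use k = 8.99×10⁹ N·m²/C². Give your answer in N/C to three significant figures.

E ≈ 12.0 N/C

In the equatorial plane E = kp/r³.
E = (8.99×10⁹)(2.09×10⁻¹¹) / (0.250)³ = 12.03 N/C.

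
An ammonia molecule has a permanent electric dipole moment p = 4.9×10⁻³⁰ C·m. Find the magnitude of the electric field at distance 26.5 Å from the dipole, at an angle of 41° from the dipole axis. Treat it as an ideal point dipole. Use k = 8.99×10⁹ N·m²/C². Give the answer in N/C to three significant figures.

E ≈ 3.90×10⁶ N/C

At angle θ the dipole field magnitude is E = (kp/r³)·√(1 + 3cos²θ).
kp/r³ = (8.99×10⁹)(4.90×10⁻³⁰) / (2.65×10⁻⁹)³ = 2.367×10⁶ N/C.
√(1 + 3cos²41°) = √(1 + 3·0.5696) = √2.7088 ≈ 1.6458.
E ≈ 2.367×10⁶ × 1.646 = 3.896×10⁶ N/C.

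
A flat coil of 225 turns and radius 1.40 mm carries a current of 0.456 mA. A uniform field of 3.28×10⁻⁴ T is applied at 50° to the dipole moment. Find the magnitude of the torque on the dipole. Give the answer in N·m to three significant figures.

τ ≈ 1.59×10⁻¹⁰ N·m

m = NIA = NIπa² = 225·(4.56×10⁻⁴)·π·(0.00140)² = 6.318×10⁻⁷ A·m².
Torque on a magnetic dipole: τ = mB sinθ.
τ = (6.318×10⁻⁷)(3.28×10⁻⁴)·sin50° = 1.587×10⁻¹⁰ N·m.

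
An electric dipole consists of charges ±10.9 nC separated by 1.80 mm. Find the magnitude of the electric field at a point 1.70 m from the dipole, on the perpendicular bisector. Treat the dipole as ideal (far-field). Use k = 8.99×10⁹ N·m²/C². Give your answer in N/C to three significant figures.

E ≈ 0.0359 N/C

Dipole moment p = qd = (1.09×10⁻⁸ C)(0.00180 m) = 1.962×10⁻¹¹ C·m.
On the perpendicular bisector E = kp/r³ (half the axial value at the same distance).
E = (8.99×10⁹)(1.962×10⁻¹¹) / (1.70)³ = 0.03590 N/C.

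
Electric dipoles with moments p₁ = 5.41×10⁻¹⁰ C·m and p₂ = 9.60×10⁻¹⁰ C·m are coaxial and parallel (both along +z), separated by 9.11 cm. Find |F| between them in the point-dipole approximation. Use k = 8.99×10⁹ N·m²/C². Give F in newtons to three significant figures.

On-axis field of dipole 1 at distance r: E = 2kp₁/r³. Force on dipole 2 is F = p₂·dE/dr (gradient along axis).
dE/dr = −6kp₁/r⁴, so |F| = 6kp₁p₂/r⁴ (attractive for aligned moments).
F = 6(8.99×10⁹)(5.41×10⁻¹⁰)(9.60×10⁻¹⁰)/(0.0911)⁴ = 4.067×10⁻⁴ N.

F ≈ 4.07×10⁻⁴ N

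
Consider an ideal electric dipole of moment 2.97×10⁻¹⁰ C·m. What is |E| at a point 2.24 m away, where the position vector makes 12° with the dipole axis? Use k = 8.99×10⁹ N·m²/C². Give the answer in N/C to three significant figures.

E ≈ 0.467 N/C

At angle θ the dipole field magnitude is E = (kp/r³)·√(1 + 3cos²θ).
kp/r³ = (8.99×10⁹)(2.97×10⁻¹⁰) / (2.24)³ = 0.2376 N/C.
√(1 + 3cos²12°) = √(1 + 3·0.9568) = √3.8703 ≈ 1.9673.
E ≈ 0.2376 × 1.967 = 0.4674 N/C.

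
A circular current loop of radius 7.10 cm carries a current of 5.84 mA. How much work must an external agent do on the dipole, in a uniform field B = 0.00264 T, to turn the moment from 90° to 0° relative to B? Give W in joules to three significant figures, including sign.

W ≈ -2.44×10⁻⁷ J

Magnetic moment m = IA = Iπa² = (0.00584)·π·(0.0710)² = 9.249×10⁻⁵ A·m².
W_ext = ΔU = −mB cosθ₂ + mB cosθ₁ = mB(cosθ₁ − cosθ₂).
W = (9.249×10⁻⁵)(0.00264)·(cos90° − cos0°) = (2.442×10⁻⁷)·(-1.0000) = -2.442×10⁻⁷ J.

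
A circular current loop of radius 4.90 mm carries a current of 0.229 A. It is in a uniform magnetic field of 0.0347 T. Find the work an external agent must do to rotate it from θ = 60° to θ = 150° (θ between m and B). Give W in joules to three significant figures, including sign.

W ≈ 8.19×10⁻⁷ J

Magnetic moment m = IA = Iπa² = (0.229)·π·(0.00490)² = 1.727×10⁻⁵ A·m².
W_ext = ΔU = −mB cosθ₂ + mB cosθ₁ = mB(cosθ₁ − cosθ₂).
W = (1.727×10⁻⁵)(0.0347)·(cos60° − cos150°) = (5.993×10⁻⁷)·(+1.3660) = 8.186×10⁻⁷ J.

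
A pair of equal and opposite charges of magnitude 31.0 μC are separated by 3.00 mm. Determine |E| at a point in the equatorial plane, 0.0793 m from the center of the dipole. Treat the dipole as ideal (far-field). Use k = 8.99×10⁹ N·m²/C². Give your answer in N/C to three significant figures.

E ≈ 1.68×10⁶ N/C

Dipole moment p = qd = (3.10×10⁻⁵ C)(0.00300 m) = 9.30×10⁻⁸ C·m.
In the equatorial plane E = kp/r³.
E = (8.99×10⁹)(9.30×10⁻⁸) / (0.0793)³ = 1.677×10⁶ N/C.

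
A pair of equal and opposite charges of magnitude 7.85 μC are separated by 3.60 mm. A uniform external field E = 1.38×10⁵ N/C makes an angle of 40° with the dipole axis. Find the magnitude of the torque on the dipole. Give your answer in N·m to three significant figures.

τ ≈ 0.00251 N·m

Dipole moment p = qd = (7.85×10⁻⁶ C)(0.00360 m) = 2.826×10⁻⁸ C·m.
Torque on an electric dipole: τ = pE sinθ.
τ = (2.826×10⁻⁸)(1.38×10⁵)·sin40° = 0.002507 N·m.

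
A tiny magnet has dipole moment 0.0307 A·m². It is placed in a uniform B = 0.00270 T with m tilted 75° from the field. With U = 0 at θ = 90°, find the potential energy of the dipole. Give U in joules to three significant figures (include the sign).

U ≈ -2.15×10⁻⁵ J

U = −m·B = −mB cosθ.
U = −(0.0307)(0.00270)·cos75° = -2.145×10⁻⁵ J.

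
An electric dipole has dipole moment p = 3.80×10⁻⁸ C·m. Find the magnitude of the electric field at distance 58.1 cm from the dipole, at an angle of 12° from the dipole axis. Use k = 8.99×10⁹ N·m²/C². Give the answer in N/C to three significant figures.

E ≈ 3430 N/C

At angle θ the dipole field magnitude is E = (kp/r³)·√(1 + 3cos²θ).
kp/r³ = (8.99×10⁹)(3.80×10⁻⁸) / (0.581)³ = 1742 N/C.
√(1 + 3cos²12°) = √(1 + 3·0.9568) = √3.8703 ≈ 1.9673.
E ≈ 1742 × 1.967 = 3427 N/C.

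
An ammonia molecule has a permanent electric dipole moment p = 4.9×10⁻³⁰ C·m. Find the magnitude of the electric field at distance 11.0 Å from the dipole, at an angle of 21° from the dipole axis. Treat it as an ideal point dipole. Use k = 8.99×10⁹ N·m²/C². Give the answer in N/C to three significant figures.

E ≈ 6.29×10⁷ N/C

At angle θ the dipole field magnitude is E = (kp/r³)·√(1 + 3cos²θ).
kp/r³ = (8.99×10⁹)(4.90×10⁻³⁰) / (1.10×10⁻⁹)³ = 3.310×10⁷ N/C.
√(1 + 3cos²21°) = √(1 + 3·0.8716) = √3.6147 ≈ 1.9012.
E ≈ 3.310×10⁷ × 1.901 = 6.292×10⁷ N/C.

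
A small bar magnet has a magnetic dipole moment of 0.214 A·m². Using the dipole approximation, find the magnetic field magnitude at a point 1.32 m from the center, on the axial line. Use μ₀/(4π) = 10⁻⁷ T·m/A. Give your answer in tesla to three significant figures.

On axis B = (μ₀/4π)·2m/r³.
B = 2·(10⁻⁷)·(0.214) / (1.32)³ = 1.861×10⁻⁸ T.

B ≈ 1.86×10⁻⁸ T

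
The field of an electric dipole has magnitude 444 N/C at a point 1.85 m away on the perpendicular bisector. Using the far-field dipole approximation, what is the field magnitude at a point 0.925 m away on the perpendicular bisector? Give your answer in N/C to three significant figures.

E ≈ 3550 N/C

Dipole fields scale as 1/r³ in the far field; the geometry is the same at both points.
E₂ = E₁ · (r₁/r₂)³ = 444 · (1.85/0.925)³.
(r₁/r₂)³ = (2)³ = 8.
E₂ ≈ 3552 N/C.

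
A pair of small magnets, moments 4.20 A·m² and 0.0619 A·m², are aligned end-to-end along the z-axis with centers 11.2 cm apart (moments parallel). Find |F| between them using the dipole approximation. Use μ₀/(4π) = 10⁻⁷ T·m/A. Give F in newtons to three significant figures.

F ≈ 9.91×10⁻⁴ N

On-axis B of dipole 1: B = (μ₀/4π)·2m₁/r³. Force on dipole 2: F = m₂·dB/dr.
dB/dr = −(μ₀/4π)·6m₁/r⁴, so |F| = (μ₀/4π)·6m₁m₂/r⁴.
F = 6(10⁻⁷)(4.20)(0.0619)/(0.112)⁴ = 9.913×10⁻⁴ N.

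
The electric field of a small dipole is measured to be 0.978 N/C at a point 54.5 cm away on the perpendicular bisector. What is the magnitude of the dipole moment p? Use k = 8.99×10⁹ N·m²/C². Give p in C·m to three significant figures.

In the equatorial plane E = kp/r³, so p = Er³/(k).
p = (0.978)·(0.545)³ / (8.99×10⁹) = 1.761×10⁻¹¹ C·m.

p ≈ 1.76×10⁻¹¹ C·m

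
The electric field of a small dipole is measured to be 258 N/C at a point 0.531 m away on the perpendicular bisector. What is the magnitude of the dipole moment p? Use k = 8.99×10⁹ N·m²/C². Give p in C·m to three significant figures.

In the equatorial plane E = kp/r³, so p = Er³/(k).
p = (258)·(0.531)³ / (8.99×10⁹) = 4.297×10⁻⁹ C·m.

p ≈ 4.30×10⁻⁹ C·m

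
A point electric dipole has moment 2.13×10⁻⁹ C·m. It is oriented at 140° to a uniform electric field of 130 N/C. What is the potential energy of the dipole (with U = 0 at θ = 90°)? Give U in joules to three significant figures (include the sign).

U ≈ 2.12×10⁻⁷ J

U = −p·E = −pE cosθ.
U = −(2.13×10⁻⁹)(130)·cos140° = 2.121×10⁻⁷ J.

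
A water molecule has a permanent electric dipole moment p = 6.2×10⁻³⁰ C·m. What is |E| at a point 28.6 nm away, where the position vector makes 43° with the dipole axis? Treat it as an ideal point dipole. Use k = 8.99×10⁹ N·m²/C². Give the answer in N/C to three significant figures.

E ≈ 3850 N/C

At angle θ the dipole field magnitude is E = (kp/r³)·√(1 + 3cos²θ).
kp/r³ = (8.99×10⁹)(6.20×10⁻³⁰) / (2.86×10⁻⁸)³ = 2383 N/C.
√(1 + 3cos²43°) = √(1 + 3·0.5349) = √2.6046 ≈ 1.6139.
E ≈ 2383 × 1.614 = 3845 N/C.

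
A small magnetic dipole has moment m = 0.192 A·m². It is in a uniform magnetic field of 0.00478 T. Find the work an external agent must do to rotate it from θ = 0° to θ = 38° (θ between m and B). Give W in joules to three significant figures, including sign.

W ≈ 1.95×10⁻⁴ J

W_ext = ΔU = −mB cosθ₂ + mB cosθ₁ = mB(cosθ₁ − cosθ₂).
W = (0.192)(0.00478)·(cos0° − cos38°) = (9.178×10⁻⁴)·(+0.2120) = 1.946×10⁻⁴ J.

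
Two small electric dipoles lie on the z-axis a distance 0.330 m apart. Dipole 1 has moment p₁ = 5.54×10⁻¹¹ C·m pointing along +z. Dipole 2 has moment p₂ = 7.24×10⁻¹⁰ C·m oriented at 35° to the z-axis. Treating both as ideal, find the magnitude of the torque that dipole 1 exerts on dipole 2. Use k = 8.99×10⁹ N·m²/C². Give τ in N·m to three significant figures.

The second dipole sits on the axis of the first, so the field there is axial: E₁ = 2kp₁/r³ along +z.
E₁ = 2(8.99×10⁹)(5.54×10⁻¹¹)/(0.330)³ = 27.72 N/C.
Torque on the second dipole: τ = p₂ E₁ sinθ.
τ = (7.24×10⁻¹⁰)(27.72)·sin35° = 1.151×10⁻⁸ N·m.

τ ≈ 1.15×10⁻⁸ N·m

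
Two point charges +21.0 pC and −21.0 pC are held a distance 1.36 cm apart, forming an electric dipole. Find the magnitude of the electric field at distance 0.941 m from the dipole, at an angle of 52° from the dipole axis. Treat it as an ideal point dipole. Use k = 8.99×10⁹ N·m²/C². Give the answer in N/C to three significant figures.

E ≈ 0.00450 N/C

Dipole moment p = qd = (2.10×10⁻¹¹ C)(0.0136 m) = 2.856×10⁻¹³ C·m.
At angle θ the dipole field magnitude is E = (kp/r³)·√(1 + 3cos²θ).
kp/r³ = (8.99×10⁹)(2.856×10⁻¹³) / (0.941)³ = 0.003081 N/C.
√(1 + 3cos²52°) = √(1 + 3·0.3790) = √2.1371 ≈ 1.4619.
E ≈ 0.003081 × 1.462 = 0.004505 N/C.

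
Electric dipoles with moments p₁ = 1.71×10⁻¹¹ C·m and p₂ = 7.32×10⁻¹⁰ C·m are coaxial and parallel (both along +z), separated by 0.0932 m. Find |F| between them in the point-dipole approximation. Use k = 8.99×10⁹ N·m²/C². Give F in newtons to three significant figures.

F ≈ 8.95×10⁻⁶ N

On-axis field of dipole 1 at distance r: E = 2kp₁/r³. Force on dipole 2 is F = p₂·dE/dr (gradient along axis).
dE/dr = −6kp₁/r⁴, so |F| = 6kp₁p₂/r⁴ (attractive for aligned moments).
F = 6(8.99×10⁹)(1.71×10⁻¹¹)(7.32×10⁻¹⁰)/(0.0932)⁴ = 8.949×10⁻⁶ N.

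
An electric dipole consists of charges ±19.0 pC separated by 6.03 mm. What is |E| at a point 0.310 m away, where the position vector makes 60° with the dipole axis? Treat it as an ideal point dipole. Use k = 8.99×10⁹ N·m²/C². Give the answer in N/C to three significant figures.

E ≈ 0.0457 N/C

Dipole moment p = qd = (1.90×10⁻¹¹ C)(0.00603 m) = 1.146×10⁻¹³ C·m.
At angle θ the dipole field magnitude is E = (kp/r³)·√(1 + 3cos²θ).
kp/r³ = (8.99×10⁹)(1.146×10⁻¹³) / (0.310)³ = 0.03458 N/C.
√(1 + 3cos²60°) = √(1 + 3·0.2500) = √1.7500 ≈ 1.3229.
E ≈ 0.03458 × 1.323 = 0.04575 N/C.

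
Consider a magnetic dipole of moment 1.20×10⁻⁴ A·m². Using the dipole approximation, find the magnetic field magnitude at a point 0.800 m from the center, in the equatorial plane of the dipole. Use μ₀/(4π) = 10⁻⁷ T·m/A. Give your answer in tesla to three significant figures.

In the equatorial plane B = (μ₀/4π)·m/r³ (half the axial value).
B = (10⁻⁷)·(1.20×10⁻⁴) / (0.800)³ = 2.344×10⁻¹¹ T.

B ≈ 2.34×10⁻¹¹ T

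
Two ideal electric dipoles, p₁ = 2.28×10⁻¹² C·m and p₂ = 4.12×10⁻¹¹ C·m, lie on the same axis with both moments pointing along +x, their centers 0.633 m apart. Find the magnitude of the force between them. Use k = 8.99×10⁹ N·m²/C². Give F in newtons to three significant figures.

F ≈ 3.16×10⁻¹¹ N

On-axis field of dipole 1 at distance r: E = 2kp₁/r³. Force on dipole 2 is F = p₂·dE/dr (gradient along axis).
dE/dr = −6kp₁/r⁴, so |F| = 6kp₁p₂/r⁴ (attractive for aligned moments).
F = 6(8.99×10⁹)(2.28×10⁻¹²)(4.12×10⁻¹¹)/(0.633)⁴ = 3.156×10⁻¹¹ N.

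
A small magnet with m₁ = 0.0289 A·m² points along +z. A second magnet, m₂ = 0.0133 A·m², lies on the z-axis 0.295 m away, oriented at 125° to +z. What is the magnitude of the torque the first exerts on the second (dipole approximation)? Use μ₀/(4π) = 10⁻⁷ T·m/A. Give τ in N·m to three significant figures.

Dipole B is on the axis of dipole A, so B₁ there is axial: B₁ = (μ₀/4π)·2m₁/r³ along +z.
B₁ = 2(10⁻⁷)(0.0289)/(0.295)³ = 2.251×10⁻⁷ T.
τ = m₂ B₁ sinθ.
τ = (0.0133)(2.251×10⁻⁷)·sin125° = 2.453×10⁻⁹ N·m.

τ ≈ 2.45×10⁻⁹ N·m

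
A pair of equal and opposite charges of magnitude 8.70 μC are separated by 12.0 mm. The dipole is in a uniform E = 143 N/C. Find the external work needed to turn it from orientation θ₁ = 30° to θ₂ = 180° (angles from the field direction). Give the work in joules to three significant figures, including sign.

Dipole moment p = qd = (8.70×10⁻⁶ C)(0.0120 m) = 1.044×10⁻⁷ C·m.
W_ext = ΔU = U(θ₂) − U(θ₁) = −pE cosθ₂ − (−pE cosθ₁) = pE(cosθ₁ − cosθ₂).
W = (1.044×10⁻⁷)(143)·(cos30° − cos180°) = (1.493×10⁻⁵)·(+1.8660) = 2.786×10⁻⁵ J.

W ≈ 2.79×10⁻⁵ J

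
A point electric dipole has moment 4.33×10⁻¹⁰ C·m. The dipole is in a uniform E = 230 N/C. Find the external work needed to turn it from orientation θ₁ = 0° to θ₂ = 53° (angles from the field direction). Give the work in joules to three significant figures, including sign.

W_ext = ΔU = U(θ₂) − U(θ₁) = −pE cosθ₂ − (−pE cosθ₁) = pE(cosθ₁ − cosθ₂).
W = (4.33×10⁻¹⁰)(230)·(cos0° − cos53°) = (9.959×10⁻⁸)·(+0.3982) = 3.966×10⁻⁸ J.

W ≈ 3.97×10⁻⁸ J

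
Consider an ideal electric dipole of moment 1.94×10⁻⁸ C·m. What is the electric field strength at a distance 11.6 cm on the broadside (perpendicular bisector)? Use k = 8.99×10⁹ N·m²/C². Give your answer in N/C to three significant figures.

In the equatorial plane E = kp/r³.
E = (8.99×10⁹)(1.94×10⁻⁸) / (0.116)³ = 1.117×10⁵ N/C.

E ≈ 1.12×10⁵ N/C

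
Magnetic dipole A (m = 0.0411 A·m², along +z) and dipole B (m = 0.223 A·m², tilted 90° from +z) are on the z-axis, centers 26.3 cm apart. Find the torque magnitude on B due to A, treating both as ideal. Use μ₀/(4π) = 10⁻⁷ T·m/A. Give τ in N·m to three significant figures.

Dipole B is on the axis of dipole A, so B₁ there is axial: B₁ = (μ₀/4π)·2m₁/r³ along +z.
B₁ = 2(10⁻⁷)(0.0411)/(0.263)³ = 4.519×10⁻⁷ T.
τ = m₂ B₁ sinθ.
τ = (0.223)(4.519×10⁻⁷)·sin90° = 1.008×10⁻⁷ N·m.

τ ≈ 1.01×10⁻⁷ N·m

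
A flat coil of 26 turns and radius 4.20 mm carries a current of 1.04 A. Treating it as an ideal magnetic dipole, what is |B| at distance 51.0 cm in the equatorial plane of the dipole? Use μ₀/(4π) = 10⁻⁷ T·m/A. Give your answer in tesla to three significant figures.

B ≈ 1.13×10⁻⁹ T

m = NIA = NIπa² = 26·(1.04)·π·(0.00420)² = 0.001498 A·m².
In the equatorial plane B = (μ₀/4π)·m/r³ (half the axial value).
B = (10⁻⁷)·(0.001498) / (0.510)³ = 1.129×10⁻⁹ T.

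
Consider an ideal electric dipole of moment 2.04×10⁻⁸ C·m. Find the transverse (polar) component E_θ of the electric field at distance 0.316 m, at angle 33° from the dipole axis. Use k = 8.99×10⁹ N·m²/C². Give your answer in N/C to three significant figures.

E_θ ≈ 3170 N/C

For a dipole, E_θ = (kp sinθ)/r³.
kp/r³ = (8.99×10⁹)(2.04×10⁻⁸)/(0.316)³ = 5812 N/C.
E_θ = 5812·sin33° = 3165 N/C.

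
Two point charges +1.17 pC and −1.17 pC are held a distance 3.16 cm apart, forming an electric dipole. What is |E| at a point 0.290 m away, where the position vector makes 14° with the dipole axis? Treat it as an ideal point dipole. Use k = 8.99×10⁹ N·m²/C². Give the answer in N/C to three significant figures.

E ≈ 0.0267 N/C

Dipole moment p = qd = (1.17×10⁻¹² C)(0.0316 m) = 3.697×10⁻¹⁴ C·m.
At angle θ the dipole field magnitude is E = (kp/r³)·√(1 + 3cos²θ).
kp/r³ = (8.99×10⁹)(3.697×10⁻¹⁴) / (0.290)³ = 0.01363 N/C.
√(1 + 3cos²14°) = √(1 + 3·0.9415) = √3.8244 ≈ 1.9556.
E ≈ 0.01363 × 1.956 = 0.02665 N/C.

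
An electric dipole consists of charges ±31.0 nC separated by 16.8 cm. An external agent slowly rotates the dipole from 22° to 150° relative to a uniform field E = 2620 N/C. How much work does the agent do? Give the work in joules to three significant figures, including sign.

W ≈ 2.45×10⁻⁵ J

Dipole moment p = qd = (3.10×10⁻⁸ C)(0.168 m) = 5.208×10⁻⁹ C·m.
W_ext = ΔU = U(θ₂) − U(θ₁) = −pE cosθ₂ − (−pE cosθ₁) = pE(cosθ₁ − cosθ₂).
W = (5.208×10⁻⁹)(2620)·(cos22° − cos150°) = (1.364×10⁻⁵)·(+1.7932) = 2.447×10⁻⁵ J.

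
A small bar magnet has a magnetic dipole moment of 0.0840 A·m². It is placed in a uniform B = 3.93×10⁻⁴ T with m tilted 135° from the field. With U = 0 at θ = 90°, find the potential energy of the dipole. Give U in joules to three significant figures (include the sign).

U = −m·B = −mB cosθ.
U = −(0.0840)(3.93×10⁻⁴)·cos135° = 2.334×10⁻⁵ J.

U ≈ 2.33×10⁻⁵ J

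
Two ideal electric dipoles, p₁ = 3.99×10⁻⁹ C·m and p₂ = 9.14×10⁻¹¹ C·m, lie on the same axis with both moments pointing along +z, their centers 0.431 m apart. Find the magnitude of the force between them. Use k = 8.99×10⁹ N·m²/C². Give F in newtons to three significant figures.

F ≈ 5.70×10⁻⁷ N

On-axis field of dipole 1 at distance r: E = 2kp₁/r³. Force on dipole 2 is F = p₂·dE/dr (gradient along axis).
dE/dr = −6kp₁/r⁴, so |F| = 6kp₁p₂/r⁴ (attractive for aligned moments).
F = 6(8.99×10⁹)(3.99×10⁻⁹)(9.14×10⁻¹¹)/(0.431)⁴ = 5.701×10⁻⁷ N.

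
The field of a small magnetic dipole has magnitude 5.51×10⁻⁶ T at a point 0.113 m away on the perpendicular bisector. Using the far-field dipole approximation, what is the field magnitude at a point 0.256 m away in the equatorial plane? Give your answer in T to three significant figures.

Dipole fields scale as 1/r³ in the far field; the geometry is the same at both points.
B₂ = B₁ · (r₁/r₂)³ = 5.51×10⁻⁶ · (0.113/0.256)³.
(r₁/r₂)³ = (0.4414)³ = 0.086.
B₂ ≈ 4.739×10⁻⁷ T.

B ≈ 4.74×10⁻⁷ T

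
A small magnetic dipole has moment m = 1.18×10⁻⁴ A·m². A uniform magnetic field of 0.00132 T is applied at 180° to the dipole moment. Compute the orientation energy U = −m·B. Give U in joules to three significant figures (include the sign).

U ≈ 1.56×10⁻⁷ J

U = −m·B = −mB cosθ.
U = −(1.18×10⁻⁴)(0.00132)·cos180° = 1.558×10⁻⁷ J.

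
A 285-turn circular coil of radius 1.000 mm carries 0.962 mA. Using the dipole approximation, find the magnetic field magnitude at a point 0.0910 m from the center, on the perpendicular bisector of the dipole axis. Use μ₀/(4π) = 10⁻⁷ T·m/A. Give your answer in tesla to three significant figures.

m = NIA = NIπa² = 285·(9.62×10⁻⁴)·π·(0.00100)² = 8.613×10⁻⁷ A·m².
In the equatorial plane B = (μ₀/4π)·m/r³ (half the axial value).
B = (10⁻⁷)·(8.613×10⁻⁷) / (0.0910)³ = 1.143×10⁻¹⁰ T.

B ≈ 1.14×10⁻¹⁰ T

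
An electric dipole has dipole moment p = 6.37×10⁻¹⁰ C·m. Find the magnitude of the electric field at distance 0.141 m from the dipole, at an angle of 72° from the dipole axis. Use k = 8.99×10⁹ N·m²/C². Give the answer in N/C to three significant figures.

At angle θ the dipole field magnitude is E = (kp/r³)·√(1 + 3cos²θ).
kp/r³ = (8.99×10⁹)(6.37×10⁻¹⁰) / (0.141)³ = 2043 N/C.
√(1 + 3cos²72°) = √(1 + 3·0.0955) = √1.2865 ≈ 1.1342.
E ≈ 2043 × 1.134 = 2317 N/C.

E ≈ 2320 N/C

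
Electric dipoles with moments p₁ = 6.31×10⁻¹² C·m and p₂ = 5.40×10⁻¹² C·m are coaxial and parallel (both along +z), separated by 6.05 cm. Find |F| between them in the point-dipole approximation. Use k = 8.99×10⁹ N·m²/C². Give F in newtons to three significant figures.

On-axis field of dipole 1 at distance r: E = 2kp₁/r³. Force on dipole 2 is F = p₂·dE/dr (gradient along axis).
dE/dr = −6kp₁/r⁴, so |F| = 6kp₁p₂/r⁴ (attractive for aligned moments).
F = 6(8.99×10⁹)(6.31×10⁻¹²)(5.40×10⁻¹²)/(0.0605)⁴ = 1.372×10⁻⁷ N.

F ≈ 1.37×10⁻⁷ N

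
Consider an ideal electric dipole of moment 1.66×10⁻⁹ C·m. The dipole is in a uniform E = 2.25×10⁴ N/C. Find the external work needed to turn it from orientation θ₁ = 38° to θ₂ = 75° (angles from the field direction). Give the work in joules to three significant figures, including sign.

W_ext = ΔU = U(θ₂) − U(θ₁) = −pE cosθ₂ − (−pE cosθ₁) = pE(cosθ₁ − cosθ₂).
W = (1.66×10⁻⁹)(2.25×10⁴)·(cos38° − cos75°) = (3.735×10⁻⁵)·(+0.5292) = 1.977×10⁻⁵ J.

W ≈ 1.98×10⁻⁵ J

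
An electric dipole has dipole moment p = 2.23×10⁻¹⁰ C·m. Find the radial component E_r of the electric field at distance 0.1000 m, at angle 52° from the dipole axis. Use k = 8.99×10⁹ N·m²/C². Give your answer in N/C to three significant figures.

E_r ≈ 2470 N/C

For a dipole, E_r = (2kp cosθ)/r³.
kp/r³ = (8.99×10⁹)(2.23×10⁻¹⁰)/(0.100)³ = 2005 N/C.
E_r = 2·2005·cos52° = 2469 N/C.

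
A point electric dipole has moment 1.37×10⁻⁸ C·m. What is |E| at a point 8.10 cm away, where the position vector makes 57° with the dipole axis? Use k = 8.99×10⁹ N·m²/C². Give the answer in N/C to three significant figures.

E ≈ 3.19×10⁵ N/C

At angle θ the dipole field magnitude is E = (kp/r³)·√(1 + 3cos²θ).
kp/r³ = (8.99×10⁹)(1.37×10⁻⁸) / (0.0810)³ = 2.318×10⁵ N/C.
√(1 + 3cos²57°) = √(1 + 3·0.2966) = √1.8899 ≈ 1.3747.
E ≈ 2.318×10⁵ × 1.375 = 3.186×10⁵ N/C.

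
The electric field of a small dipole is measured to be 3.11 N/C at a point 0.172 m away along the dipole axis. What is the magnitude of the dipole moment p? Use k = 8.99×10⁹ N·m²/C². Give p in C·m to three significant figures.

p ≈ 8.80×10⁻¹³ C·m

On axis E = 2kp/r³, so p = Er³/(2k).
p = (3.11)·(0.172)³ / (2·8.99×10⁹) = 8.801×10⁻¹³ C·m.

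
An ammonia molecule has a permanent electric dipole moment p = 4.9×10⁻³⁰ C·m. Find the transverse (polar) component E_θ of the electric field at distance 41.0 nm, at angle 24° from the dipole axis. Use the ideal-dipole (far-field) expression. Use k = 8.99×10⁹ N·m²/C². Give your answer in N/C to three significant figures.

For a dipole, E_θ = (kp sinθ)/r³.
kp/r³ = (8.99×10⁹)(4.90×10⁻³⁰)/(4.10×10⁻⁸)³ = 639.2 N/C.
E_θ = 639.2·sin24° = 260.0 N/C.

E_θ ≈ 260 N/C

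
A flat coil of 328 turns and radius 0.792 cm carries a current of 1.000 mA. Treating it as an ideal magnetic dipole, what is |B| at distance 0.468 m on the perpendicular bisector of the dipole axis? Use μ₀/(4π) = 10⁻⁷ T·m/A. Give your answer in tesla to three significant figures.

m = NIA = NIπa² = 328·(0.00100)·π·(0.00792)² = 6.464×10⁻⁵ A·m².
In the equatorial plane B = (μ₀/4π)·m/r³ (half the axial value).
B = (10⁻⁷)·(6.464×10⁻⁵) / (0.468)³ = 6.306×10⁻¹¹ T.

B ≈ 6.31×10⁻¹¹ T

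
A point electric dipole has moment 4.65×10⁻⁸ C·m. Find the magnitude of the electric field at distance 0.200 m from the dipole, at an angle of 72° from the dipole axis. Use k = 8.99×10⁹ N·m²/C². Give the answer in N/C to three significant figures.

At angle θ the dipole field magnitude is E = (kp/r³)·√(1 + 3cos²θ).
kp/r³ = (8.99×10⁹)(4.65×10⁻⁸) / (0.200)³ = 5.225×10⁴ N/C.
√(1 + 3cos²72°) = √(1 + 3·0.0955) = √1.2865 ≈ 1.1342.
E ≈ 5.225×10⁴ × 1.134 = 5.927×10⁴ N/C.

E ≈ 5.93×10⁴ N/C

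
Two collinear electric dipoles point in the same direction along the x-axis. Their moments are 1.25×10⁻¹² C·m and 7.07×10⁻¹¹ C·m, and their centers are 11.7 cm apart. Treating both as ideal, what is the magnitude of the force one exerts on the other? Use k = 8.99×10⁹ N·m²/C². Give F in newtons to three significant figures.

F ≈ 2.54×10⁻⁸ N

On-axis field of dipole 1 at distance r: E = 2kp₁/r³. Force on dipole 2 is F = p₂·dE/dr (gradient along axis).
dE/dr = −6kp₁/r⁴, so |F| = 6kp₁p₂/r⁴ (attractive for aligned moments).
F = 6(8.99×10⁹)(1.25×10⁻¹²)(7.07×10⁻¹¹)/(0.117)⁴ = 2.544×10⁻⁸ N.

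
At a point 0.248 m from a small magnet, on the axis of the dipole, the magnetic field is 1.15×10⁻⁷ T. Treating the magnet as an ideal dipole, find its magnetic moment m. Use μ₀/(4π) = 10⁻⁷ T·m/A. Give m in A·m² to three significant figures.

On axis B = (μ₀/4π)·2m/r³, so m = Br³·4π/(μ₀·2).
m = (1.15×10⁻⁷)·(0.248)³ / (2·10⁻⁷) = 0.008770 A·m².

m ≈ 0.00877 A·m²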